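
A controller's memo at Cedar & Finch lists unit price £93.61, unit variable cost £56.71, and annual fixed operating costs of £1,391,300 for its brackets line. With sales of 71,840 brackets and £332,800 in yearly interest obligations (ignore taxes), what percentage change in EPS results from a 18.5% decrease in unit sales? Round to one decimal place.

Total contribution margin = 71,840 × £36.90 = £2,650,896.00.
Operating income = contribution − fixed costs = £2,650,896.00 − £1,391,300 = £1,259,596.00.
Interest = £332,800.00, so EBIT − I = £926,796.00.
Degree of combined leverage = contribution ÷ (EBIT − I) = £2,650,896.00 ÷ £926,796.00 = 2.8603.
EPS therefore changes by 2.8603 × (-18.5%) = -52.9%.

-52.9%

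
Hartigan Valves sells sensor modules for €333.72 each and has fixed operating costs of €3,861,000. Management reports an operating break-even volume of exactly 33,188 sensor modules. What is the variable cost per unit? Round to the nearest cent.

At break-even, FC = Q × (P − VC), so P − VC = €3,861,000 ÷ 33,188 = €116.3372.
Variable cost per unit = €333.72 − €116.3372 = €217.38.

€217.38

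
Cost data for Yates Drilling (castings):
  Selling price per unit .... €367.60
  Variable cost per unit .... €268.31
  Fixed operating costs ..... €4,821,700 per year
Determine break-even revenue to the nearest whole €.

€17,851,314

Contribution margin per unit = €367.60 − €268.31 = €99.29, a CM ratio of €99.29 ÷ €367.60 = 0.2701.
Break-even sales = FC ÷ CM ratio = €4,821,700 × €367.60 / €99.29 = €17,851,314.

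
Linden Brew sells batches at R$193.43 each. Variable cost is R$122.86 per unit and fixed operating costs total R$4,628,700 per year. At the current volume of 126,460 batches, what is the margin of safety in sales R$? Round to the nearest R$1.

R$11,774,047

Unit CM = price − variable cost = R$193.43 − R$122.86 = R$70.57. Break-even units = R$4,628,700 ÷ R$70.57 = 65,590.19; break-even revenue = 65,590.19 × R$193.43 = R$12,687,111.25.
Current sales = 126,460 × R$193.43 = R$24,461,157.80.
Margin of safety = R$24,461,157.80 − R$12,687,111.25 = R$11,774,047.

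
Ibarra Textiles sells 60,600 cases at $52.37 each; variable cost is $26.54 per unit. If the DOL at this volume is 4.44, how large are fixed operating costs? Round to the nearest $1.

At 60,600 units, contribution = 60,600 × $25.83 = $1,565,298.00.
Since DOL = CM ÷ EBIT, EBIT = $1,565,298.00 ÷ 4.44 = $352,544.59.
And FC = contribution − EBIT = $1,565,298.00 − $352,544.59 = $1,212,753.

$1,212,753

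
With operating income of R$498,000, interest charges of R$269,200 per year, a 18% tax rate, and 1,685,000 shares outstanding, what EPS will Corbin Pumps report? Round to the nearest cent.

Pre-tax income = R$498,000 − R$269,200.00 = R$228,800.00.
Net income = R$228,800.00 × (1 − 0.18) = R$187,616.00.
EPS = R$187,616.00 ÷ 1,685,000 = R$0.11.

R$0.11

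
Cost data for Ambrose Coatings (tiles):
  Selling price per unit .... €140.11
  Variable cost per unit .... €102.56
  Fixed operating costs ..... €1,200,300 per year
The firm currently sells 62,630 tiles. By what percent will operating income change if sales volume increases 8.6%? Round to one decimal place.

At 62,630 units, contribution = 62,630 × €37.55 = €2,351,756.50.
EBIT = €2,351,756.50 − €1,200,300 = €1,151,456.50.
So DOL = total CM / EBIT = €2,351,756.50 / €1,151,456.50 = 2.0424.
So EBIT moves 2.0424 × (+8.6%) = +17.6%.

+17.6%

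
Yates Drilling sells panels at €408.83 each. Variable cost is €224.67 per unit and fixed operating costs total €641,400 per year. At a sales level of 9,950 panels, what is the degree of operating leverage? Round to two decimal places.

1.54

At 9,950 units, contribution = 9,950 × €184.16 = €1,832,392.00.
Subtracting fixed costs: EBIT = €1,832,392.00 − €641,400 = €1,190,992.00.
DOL = contribution ÷ EBIT = €1,832,392.00 ÷ €1,190,992.00 = 1.5385.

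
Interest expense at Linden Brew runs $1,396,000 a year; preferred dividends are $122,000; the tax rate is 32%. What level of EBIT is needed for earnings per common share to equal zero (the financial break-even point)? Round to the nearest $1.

Preferred dividends are paid after tax, so their pre-tax equivalent is $122,000 ÷ (1 − 0.32) = $179,411.76.
EPS = 0 when EBIT covers interest plus the pre-tax preferred burden: $1,396,000 + $179,411.76 = $1,575,411.76.

$1,575,412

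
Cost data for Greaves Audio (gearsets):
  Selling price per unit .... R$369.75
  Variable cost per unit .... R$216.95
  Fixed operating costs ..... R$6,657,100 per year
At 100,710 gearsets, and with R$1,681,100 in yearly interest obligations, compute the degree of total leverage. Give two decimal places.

Contribution at this volume is 100,710 × R$152.80 = R$15,388,488.00.
EBIT = R$15,388,488.00 − R$6,657,100 = R$8,731,388.00. Interest = R$1,681,100.00.
DOL = R$15,388,488.00 ÷ R$8,731,388.00 = 1.7624; DFL = R$8,731,388.00 ÷ R$7,050,288.00 = 1.2384.
DCL = DOL × DFL = 1.7624 × 1.2384 = 2.1826.

2.18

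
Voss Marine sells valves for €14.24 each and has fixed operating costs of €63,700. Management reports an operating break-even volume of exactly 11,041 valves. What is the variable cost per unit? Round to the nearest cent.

€8.47

Contribution per unit must be FC / Q = €63,700 / 11,041 = €5.7694.
Variable cost per unit = €14.24 − €5.7694 = €8.47.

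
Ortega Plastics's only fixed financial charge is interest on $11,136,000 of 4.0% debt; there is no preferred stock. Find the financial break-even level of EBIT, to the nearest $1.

$445,440

Annual interest = 4.0% × $11,136,000 = $445,440.00.
With no preferred dividends, EPS = 0 when EBIT exactly covers interest, so the financial break-even EBIT is $445,440.00.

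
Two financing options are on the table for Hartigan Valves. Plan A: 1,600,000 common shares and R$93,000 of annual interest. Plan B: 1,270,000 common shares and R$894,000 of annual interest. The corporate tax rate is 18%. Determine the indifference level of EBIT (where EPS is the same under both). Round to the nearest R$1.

R$3,976,636

At indifference, (EBIT − 93,000)(1 − t)/1,600,000 = (EBIT − 894,000)(1 − t)/1,270,000.
The (1 − t) factor cancels: (EBIT − 93,000) × 1,270,000 = (EBIT − 894,000) × 1,600,000.
Solving, EBIT = (894,000·1,600,000 − 93,000·1,270,000) / (1,600,000 − 1,270,000) = 1,312,290,000,000 / 330,000 = 3,976,636.36.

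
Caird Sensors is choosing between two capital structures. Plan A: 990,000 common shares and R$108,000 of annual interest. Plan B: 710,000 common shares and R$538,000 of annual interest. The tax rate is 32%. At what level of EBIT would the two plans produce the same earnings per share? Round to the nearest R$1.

At indifference, (EBIT − 108,000)(1 − t)/990,000 = (EBIT − 538,000)(1 − t)/710,000.
The (1 − t) factor cancels: (EBIT − 108,000) × 710,000 = (EBIT − 538,000) × 990,000.
EBIT × (990,000 − 710,000) = 538,000 × 990,000 − 108,000 × 710,000 = 455,940,000,000, so EBIT = 455,940,000,000 ÷ 280,000 = 1,628,357.14.

R$1,628,357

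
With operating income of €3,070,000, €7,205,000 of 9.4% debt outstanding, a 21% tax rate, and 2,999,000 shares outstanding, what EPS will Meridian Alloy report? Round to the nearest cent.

€0.63

Pre-tax income = €3,070,000 − €677,270.00 = €2,392,730.00.
Net income = €2,392,730.00 × (1 − 0.21) = €1,890,256.70.
Per share: €1,890,256.70 / 2,999,000 shares = €0.63.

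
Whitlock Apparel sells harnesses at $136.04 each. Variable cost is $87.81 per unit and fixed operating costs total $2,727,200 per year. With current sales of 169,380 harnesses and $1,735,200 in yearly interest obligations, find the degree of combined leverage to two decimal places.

2.20

Contribution at this volume is 169,380 × $48.23 = $8,169,197.40.
Subtracting fixed costs: EBIT = $8,169,197.40 − $2,727,200 = $5,441,997.40. Interest = $1,735,200.00.
DOL = $8,169,197.40 ÷ $5,441,997.40 = 1.5011; DFL = $5,441,997.40 ÷ $3,706,797.40 = 1.4681.
DCL = DOL × DFL = 1.5011 × 1.4681 = 2.2038.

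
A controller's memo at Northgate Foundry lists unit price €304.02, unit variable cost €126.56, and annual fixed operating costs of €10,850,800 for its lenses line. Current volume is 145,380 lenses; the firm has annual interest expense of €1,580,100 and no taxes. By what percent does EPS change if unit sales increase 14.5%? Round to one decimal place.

+28.0%

At 145,380 units, contribution = 145,380 × €177.46 = €25,799,134.80.
Subtracting fixed costs: EBIT = €25,799,134.80 − €10,850,800 = €14,948,334.80.
After interest of €1,580,100.00, pre-tax earnings = €13,368,234.80.
DCL = total CM / (EBIT − I) = €25,799,134.80 / €13,368,234.80 = 1.9299.
EPS therefore changes by 1.9299 × (+14.5%) = +28.0%.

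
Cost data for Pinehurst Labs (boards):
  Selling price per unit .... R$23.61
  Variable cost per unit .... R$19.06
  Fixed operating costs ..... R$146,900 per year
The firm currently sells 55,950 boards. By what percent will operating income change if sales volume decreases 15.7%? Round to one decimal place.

Contribution at this volume is 55,950 × R$4.55 = R$254,572.50.
EBIT = R$254,572.50 − R$146,900 = R$107,672.50.
So DOL = total CM / EBIT = R$254,572.50 / R$107,672.50 = 2.3643.
Operating income changes by 2.3643 × -15.7% = -37.1%.

-37.1%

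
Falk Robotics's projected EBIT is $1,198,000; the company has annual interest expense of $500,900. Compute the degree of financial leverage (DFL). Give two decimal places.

Interest = $500,900.00.
Degree of financial leverage = EBIT / (EBIT − interest) = $1,198,000 / $697,100.00 = 1.7185.

1.72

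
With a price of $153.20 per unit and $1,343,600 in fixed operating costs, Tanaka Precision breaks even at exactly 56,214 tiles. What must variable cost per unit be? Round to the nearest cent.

At break-even, FC = Q × (P − VC), so P − VC = $1,343,600 ÷ 56,214 = $23.9015.
Hence VC = price − CM = $153.20 − $23.9015 = $129.30.

$129.30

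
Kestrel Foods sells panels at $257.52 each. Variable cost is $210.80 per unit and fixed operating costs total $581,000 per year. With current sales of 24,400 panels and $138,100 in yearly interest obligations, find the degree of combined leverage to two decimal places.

At 24,400 units, contribution = 24,400 × $46.72 = $1,139,968.00.
Subtracting fixed costs: EBIT = $1,139,968.00 − $581,000 = $558,968.00. Interest = $138,100.00.
DOL = $1,139,968.00 ÷ $558,968.00 = 2.0394; DFL = $558,968.00 ÷ $420,868.00 = 1.3281.
DCL = DOL × DFL = 2.0394 × 1.3281 = 2.7085.

2.71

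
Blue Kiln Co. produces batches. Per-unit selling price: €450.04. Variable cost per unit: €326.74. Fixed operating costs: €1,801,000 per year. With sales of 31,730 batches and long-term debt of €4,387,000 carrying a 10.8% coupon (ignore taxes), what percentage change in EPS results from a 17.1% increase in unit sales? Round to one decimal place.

+40.9%

At 31,730 units, contribution = 31,730 × €123.30 = €3,912,309.00.
Subtracting fixed costs: EBIT = €3,912,309.00 − €1,801,000 = €2,111,309.00.
Interest = €473,796.00, so EBIT − I = €1,637,513.00.
Degree of combined leverage = contribution ÷ (EBIT − I) = €3,912,309.00 ÷ €1,637,513.00 = 2.3892.
EPS therefore changes by 2.3892 × (+17.1%) = +40.9%.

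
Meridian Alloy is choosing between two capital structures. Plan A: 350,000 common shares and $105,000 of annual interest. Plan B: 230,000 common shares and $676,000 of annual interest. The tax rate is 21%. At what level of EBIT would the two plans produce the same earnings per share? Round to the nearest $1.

Set EPS_A = EPS_B: (EBIT − $105,000)(1 − 0.21) ÷ 350,000 = (EBIT − $676,000)(1 − 0.21) ÷ 230,000.
The (1 − t) factor cancels: (EBIT − 105,000) × 230,000 = (EBIT − 676,000) × 350,000.
EBIT × (350,000 − 230,000) = 676,000 × 350,000 − 105,000 × 230,000 = 212,450,000,000, so EBIT = 212,450,000,000 ÷ 120,000 = 1,770,416.67.

$1,770,417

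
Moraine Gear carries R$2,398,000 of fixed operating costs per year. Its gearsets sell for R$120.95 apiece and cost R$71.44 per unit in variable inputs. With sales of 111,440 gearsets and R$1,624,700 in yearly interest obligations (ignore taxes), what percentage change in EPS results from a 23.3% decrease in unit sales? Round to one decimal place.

-86.0%

Total contribution margin = 111,440 × R$49.51 = R$5,517,394.40.
Operating income = contribution − fixed costs = R$5,517,394.40 − R$2,398,000 = R$3,119,394.40.
Interest = R$1,624,700.00, so EBIT − I = R$1,494,694.40.
Degree of combined leverage = contribution ÷ (EBIT − I) = R$5,517,394.40 ÷ R$1,494,694.40 = 3.6913.
EPS therefore changes by 3.6913 × (-23.3%) = -86.0%.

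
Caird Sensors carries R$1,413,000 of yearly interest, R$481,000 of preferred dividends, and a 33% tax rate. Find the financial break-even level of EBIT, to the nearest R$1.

Preferred dividends are paid after tax, so their pre-tax equivalent is R$481,000 ÷ (1 − 0.33) = R$717,910.45.
EPS = 0 when EBIT covers interest plus the pre-tax preferred burden: R$1,413,000 + R$717,910.45 = R$2,130,910.45.

R$2,130,910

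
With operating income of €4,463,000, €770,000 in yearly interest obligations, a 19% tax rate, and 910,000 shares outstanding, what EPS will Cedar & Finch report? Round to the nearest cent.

Interest = €770,000.00, so EBT = €4,463,000 − €770,000.00 = €3,693,000.00.
Net income = €3,693,000.00 × (1 − 0.19) = €2,991,330.00.
Per share: €2,991,330.00 / 910,000 shares = €3.29.

€3.29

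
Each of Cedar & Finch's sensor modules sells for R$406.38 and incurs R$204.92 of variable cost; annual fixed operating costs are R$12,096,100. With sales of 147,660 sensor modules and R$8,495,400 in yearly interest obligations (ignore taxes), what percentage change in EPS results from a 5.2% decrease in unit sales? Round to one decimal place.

-16.9%

Contribution at this volume is 147,660 × R$201.46 = R$29,747,583.60.
Subtracting fixed costs: EBIT = R$29,747,583.60 − R$12,096,100 = R$17,651,483.60.
After interest of R$8,495,400.00, pre-tax earnings = R$9,156,083.60.
Degree of combined leverage = contribution ÷ (EBIT − I) = R$29,747,583.60 ÷ R$9,156,083.60 = 3.2489.
%ΔEPS = DCL × %ΔSales = 3.2489 × -5.2% = -16.9%.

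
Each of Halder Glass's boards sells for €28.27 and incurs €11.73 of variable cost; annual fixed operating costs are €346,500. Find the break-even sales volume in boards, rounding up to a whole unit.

20,950 boards

Each unit contributes €28.27 − €11.73 = €16.54.
Break-even volume = fixed costs ÷ CM per unit = €346,500 ÷ €16.54 = 20,949.21, so 20,950 boards.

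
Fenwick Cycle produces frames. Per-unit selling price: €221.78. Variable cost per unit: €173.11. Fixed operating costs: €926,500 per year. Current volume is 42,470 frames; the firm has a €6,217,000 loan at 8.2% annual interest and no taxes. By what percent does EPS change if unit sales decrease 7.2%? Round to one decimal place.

-23.6%

Contribution at this volume is 42,470 × €48.67 = €2,067,014.90.
Operating income = contribution − fixed costs = €2,067,014.90 − €926,500 = €1,140,514.90.
After interest of €509,794.00, pre-tax earnings = €630,720.90.
DCL = total CM / (EBIT − I) = €2,067,014.90 / €630,720.90 = 3.2772.
EPS therefore changes by 3.2772 × (-7.2%) = -23.6%.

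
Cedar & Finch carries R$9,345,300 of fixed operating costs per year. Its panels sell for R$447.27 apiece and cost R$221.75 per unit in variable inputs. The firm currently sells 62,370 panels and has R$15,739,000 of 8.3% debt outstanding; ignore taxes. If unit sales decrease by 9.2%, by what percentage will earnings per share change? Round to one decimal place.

Contribution at this volume is 62,370 × R$225.52 = R$14,065,682.40.
Operating income = contribution − fixed costs = R$14,065,682.40 − R$9,345,300 = R$4,720,382.40.
Interest = R$1,306,337.00, so EBIT − I = R$3,414,045.40.
Degree of combined leverage = contribution ÷ (EBIT − I) = R$14,065,682.40 ÷ R$3,414,045.40 = 4.1199.
EPS therefore changes by 4.1199 × (-9.2%) = -37.9%.

-37.9%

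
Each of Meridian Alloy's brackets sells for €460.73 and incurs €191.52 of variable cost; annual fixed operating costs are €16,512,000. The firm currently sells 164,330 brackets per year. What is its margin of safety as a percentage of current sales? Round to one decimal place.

62.7%

Contribution margin per unit = €460.73 − €191.52 = €269.21. Break-even units = €16,512,000 ÷ €269.21 = 61,335.02; break-even revenue = 61,335.02 × €460.73 = €28,258,882.51.
Current sales = 164,330 × €460.73 = €75,711,760.90.
Margin of safety = (€75,711,760.90 − €28,258,882.51) ÷ €75,711,760.90 = 62.7%.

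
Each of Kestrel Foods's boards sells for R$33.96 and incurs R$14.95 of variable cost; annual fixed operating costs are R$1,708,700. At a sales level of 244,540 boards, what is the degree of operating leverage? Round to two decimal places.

1.58

At 244,540 units, contribution = 244,540 × R$19.01 = R$4,648,705.40.
Operating income = contribution − fixed costs = R$4,648,705.40 − R$1,708,700 = R$2,940,005.40.
DOL = contribution ÷ EBIT = R$4,648,705.40 ÷ R$2,940,005.40 = 1.5812.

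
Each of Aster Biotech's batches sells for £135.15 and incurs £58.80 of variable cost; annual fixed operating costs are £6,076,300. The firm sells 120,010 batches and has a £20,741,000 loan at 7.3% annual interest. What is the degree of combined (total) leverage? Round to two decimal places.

5.83

Contribution at this volume is 120,010 × £76.35 = £9,162,763.50.
Operating income = contribution − fixed costs = £9,162,763.50 − £6,076,300 = £3,086,463.50. Interest = £1,514,093.00.
DOL = £9,162,763.50 ÷ £3,086,463.50 = 2.9687; DFL = £3,086,463.50 ÷ £1,572,370.50 = 1.9629.
DCL = DOL × DFL = 2.9687 × 1.9629 = 5.8273.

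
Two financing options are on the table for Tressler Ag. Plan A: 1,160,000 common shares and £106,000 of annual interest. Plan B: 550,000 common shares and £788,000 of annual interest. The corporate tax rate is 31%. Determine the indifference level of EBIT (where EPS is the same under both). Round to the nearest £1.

At indifference, (EBIT − 106,000)(1 − t)/1,160,000 = (EBIT − 788,000)(1 − t)/550,000.
The (1 − t) factor cancels: (EBIT − 106,000) × 550,000 = (EBIT − 788,000) × 1,160,000.
EBIT × (1,160,000 − 550,000) = 788,000 × 1,160,000 − 106,000 × 550,000 = 855,780,000,000, so EBIT = 855,780,000,000 ÷ 610,000 = 1,402,918.03.

£1,402,918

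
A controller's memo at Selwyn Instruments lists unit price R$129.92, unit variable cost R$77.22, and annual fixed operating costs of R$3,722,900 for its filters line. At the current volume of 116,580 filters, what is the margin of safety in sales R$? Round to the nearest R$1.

R$5,968,101

Contribution margin per unit = R$129.92 − R$77.22 = R$52.70. Break-even units = R$3,722,900 ÷ R$52.70 = 70,643.26; break-even revenue = 70,643.26 × R$129.92 = R$9,177,972.83.
Current sales = 116,580 × R$129.92 = R$15,146,073.60.
Margin of safety = R$15,146,073.60 − R$9,177,972.83 = R$5,968,101.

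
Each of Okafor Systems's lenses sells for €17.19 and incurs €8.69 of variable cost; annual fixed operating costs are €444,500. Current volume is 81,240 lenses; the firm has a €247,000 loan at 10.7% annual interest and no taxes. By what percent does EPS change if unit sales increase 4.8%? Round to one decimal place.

+15.1%

At 81,240 units, contribution = 81,240 × €8.50 = €690,540.00.
Operating income = contribution − fixed costs = €690,540.00 − €444,500 = €246,040.00.
After interest of €26,429.00, pre-tax earnings = €219,611.00.
DCL = total CM / (EBIT − I) = €690,540.00 / €219,611.00 = 3.1444.
EPS therefore changes by 3.1444 × (+4.8%) = +15.1%.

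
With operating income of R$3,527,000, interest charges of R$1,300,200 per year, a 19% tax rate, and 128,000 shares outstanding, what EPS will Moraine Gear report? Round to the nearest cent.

R$14.09

Pre-tax income = R$3,527,000 − R$1,300,200.00 = R$2,226,800.00.
After tax at 19%: net income = R$2,226,800.00 × 0.81 = R$1,803,708.00.
Per share: R$1,803,708.00 / 128,000 shares = R$14.09.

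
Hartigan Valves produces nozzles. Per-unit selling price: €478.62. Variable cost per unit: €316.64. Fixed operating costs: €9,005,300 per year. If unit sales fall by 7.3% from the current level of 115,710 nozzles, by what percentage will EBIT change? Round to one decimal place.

Total contribution margin = 115,710 × €161.98 = €18,742,705.80.
EBIT = €18,742,705.80 − €9,005,300 = €9,737,405.80.
So DOL = total CM / EBIT = €18,742,705.80 / €9,737,405.80 = 1.9248.
So EBIT moves 1.9248 × (-7.3%) = -14.1%.

-14.1%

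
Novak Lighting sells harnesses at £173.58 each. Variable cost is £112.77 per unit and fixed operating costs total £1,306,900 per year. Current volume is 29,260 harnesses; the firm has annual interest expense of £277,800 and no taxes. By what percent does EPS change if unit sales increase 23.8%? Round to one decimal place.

+217.6%

Total contribution margin = 29,260 × £60.81 = £1,779,300.60.
Operating income = contribution − fixed costs = £1,779,300.60 − £1,306,900 = £472,400.60.
After interest of £277,800.00, pre-tax earnings = £194,600.60.
Degree of combined leverage = contribution ÷ (EBIT − I) = £1,779,300.60 ÷ £194,600.60 = 9.1433.
EPS therefore changes by 9.1433 × (+23.8%) = +217.6%.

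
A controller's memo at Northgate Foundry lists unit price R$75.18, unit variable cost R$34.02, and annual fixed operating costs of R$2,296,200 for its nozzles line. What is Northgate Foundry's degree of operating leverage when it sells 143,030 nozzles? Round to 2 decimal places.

At 143,030 units, contribution = 143,030 × R$41.16 = R$5,887,114.80.
Subtracting fixed costs: EBIT = R$5,887,114.80 − R$2,296,200 = R$3,590,914.80.
So DOL = total CM / EBIT = R$5,887,114.80 / R$3,590,914.80 = 1.6394.

1.64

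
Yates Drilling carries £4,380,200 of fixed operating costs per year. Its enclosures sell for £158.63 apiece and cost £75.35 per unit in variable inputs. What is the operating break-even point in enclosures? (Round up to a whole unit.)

52,597 enclosures

Unit CM = price − variable cost = £158.63 − £75.35 = £83.28.
Break-even volume = fixed costs ÷ CM per unit = £4,380,200 ÷ £83.28 = 52,596.06, so 52,597 enclosures.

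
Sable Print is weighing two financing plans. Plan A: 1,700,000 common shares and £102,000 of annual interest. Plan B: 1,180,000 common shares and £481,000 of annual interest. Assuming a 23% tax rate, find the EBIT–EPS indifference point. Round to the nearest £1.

At indifference, (EBIT − 102,000)(1 − t)/1,700,000 = (EBIT − 481,000)(1 − t)/1,180,000.
Cancelling (1 − t) and cross-multiplying: 1,180,000·(EBIT − 102,000) = 1,700,000·(EBIT − 481,000).
Solving, EBIT = (481,000·1,700,000 − 102,000·1,180,000) / (1,700,000 − 1,180,000) = 697,340,000,000 / 520,000 = 1,341,038.46.

£1,341,038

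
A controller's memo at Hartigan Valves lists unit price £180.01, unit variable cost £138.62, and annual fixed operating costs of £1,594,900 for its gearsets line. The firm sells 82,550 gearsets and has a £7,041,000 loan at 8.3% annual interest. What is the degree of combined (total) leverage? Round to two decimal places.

2.76

Total contribution margin = 82,550 × £41.39 = £3,416,744.50.
EBIT = £3,416,744.50 − £1,594,900 = £1,821,844.50. Interest = £584,403.00.
DOL = £3,416,744.50 ÷ £1,821,844.50 = 1.8754; DFL = £1,821,844.50 ÷ £1,237,441.50 = 1.4723.
DCL = DOL × DFL = 1.8754 × 1.4723 = 2.7612.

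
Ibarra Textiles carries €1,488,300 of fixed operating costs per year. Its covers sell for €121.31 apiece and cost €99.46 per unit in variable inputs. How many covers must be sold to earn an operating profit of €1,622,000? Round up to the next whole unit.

142,348 covers

Contribution margin per unit = €121.31 − €99.46 = €21.85.
Required volume = (fixed costs + target profit) ÷ CM = (€1,488,300 + €1,622,000) ÷ €21.85 = 142,347.83, so 142,348 covers.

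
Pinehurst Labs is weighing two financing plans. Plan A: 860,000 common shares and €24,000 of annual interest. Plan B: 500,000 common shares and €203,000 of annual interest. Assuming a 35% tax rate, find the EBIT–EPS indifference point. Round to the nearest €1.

Set EPS_A = EPS_B: (EBIT − €24,000)(1 − 0.35) ÷ 860,000 = (EBIT − €203,000)(1 − 0.35) ÷ 500,000.
The (1 − t) factor cancels: (EBIT − 24,000) × 500,000 = (EBIT − 203,000) × 860,000.
Solving, EBIT = (203,000·860,000 − 24,000·500,000) / (860,000 − 500,000) = 162,580,000,000 / 360,000 = 451,611.11.

€451,611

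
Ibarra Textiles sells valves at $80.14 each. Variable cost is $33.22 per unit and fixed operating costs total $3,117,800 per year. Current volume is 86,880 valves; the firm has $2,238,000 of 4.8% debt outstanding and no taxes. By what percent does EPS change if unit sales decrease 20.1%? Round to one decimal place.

-96.3%

Total contribution margin = 86,880 × $46.92 = $4,076,409.60.
EBIT = $4,076,409.60 − $3,117,800 = $958,609.60.
Interest = $107,424.00, so EBIT − I = $851,185.60.
Degree of combined leverage = contribution ÷ (EBIT − I) = $4,076,409.60 ÷ $851,185.60 = 4.7891.
EPS therefore changes by 4.7891 × (-20.1%) = -96.3%.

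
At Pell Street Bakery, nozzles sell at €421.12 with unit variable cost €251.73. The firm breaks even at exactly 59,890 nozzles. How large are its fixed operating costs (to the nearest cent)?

Contribution margin per unit = €421.12 − €251.73 = €169.39.
Since BE = FC / CM, FC = 59,890 × €169.39 = €10,144,767.10.

€10,144,767.10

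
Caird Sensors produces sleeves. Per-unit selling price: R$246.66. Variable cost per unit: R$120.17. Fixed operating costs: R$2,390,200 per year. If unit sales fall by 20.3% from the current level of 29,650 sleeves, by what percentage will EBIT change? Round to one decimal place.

Contribution at this volume is 29,650 × R$126.49 = R$3,750,428.50.
EBIT = R$3,750,428.50 − R$2,390,200 = R$1,360,228.50.
DOL = contribution ÷ EBIT = R$3,750,428.50 ÷ R$1,360,228.50 = 2.7572.
Operating income changes by 2.7572 × -20.3% = -56.0%.

-56.0%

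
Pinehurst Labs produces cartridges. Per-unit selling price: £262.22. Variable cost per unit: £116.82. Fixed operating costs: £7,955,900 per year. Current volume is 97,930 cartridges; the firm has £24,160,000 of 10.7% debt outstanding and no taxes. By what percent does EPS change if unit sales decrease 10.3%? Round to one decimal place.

At 97,930 units, contribution = 97,930 × £145.40 = £14,239,022.00.
EBIT = £14,239,022.00 − £7,955,900 = £6,283,122.00.
After interest of £2,585,120.00, pre-tax earnings = £3,698,002.00.
DCL = total CM / (EBIT − I) = £14,239,022.00 / £3,698,002.00 = 3.8505.
%ΔEPS = DCL × %ΔSales = 3.8505 × -10.3% = -39.7%.

-39.7%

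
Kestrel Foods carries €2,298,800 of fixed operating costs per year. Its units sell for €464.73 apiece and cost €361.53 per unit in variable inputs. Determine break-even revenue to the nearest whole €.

CM per unit = €464.73 − €361.53 = €103.20; CM ratio = €103.20 / €464.73 = 0.2221.
Break-even sales = FC ÷ CM ratio = €2,298,800 × €464.73 / €103.20 = €10,351,951.

€10,351,951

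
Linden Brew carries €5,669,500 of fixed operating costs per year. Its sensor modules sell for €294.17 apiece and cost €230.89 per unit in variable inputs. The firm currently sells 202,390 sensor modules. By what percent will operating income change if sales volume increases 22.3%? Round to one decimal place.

+40.0%

Contribution at this volume is 202,390 × €63.28 = €12,807,239.20.
Operating income = contribution − fixed costs = €12,807,239.20 − €5,669,500 = €7,137,739.20.
DOL = contribution ÷ EBIT = €12,807,239.20 ÷ €7,137,739.20 = 1.7943.
So EBIT moves 1.7943 × (+22.3%) = +40.0%.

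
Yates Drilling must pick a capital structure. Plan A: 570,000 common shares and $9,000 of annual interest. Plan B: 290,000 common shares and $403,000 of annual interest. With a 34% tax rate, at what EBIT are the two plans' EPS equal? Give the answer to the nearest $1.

Set EPS_A = EPS_B: (EBIT − $9,000)(1 − 0.34) ÷ 570,000 = (EBIT − $403,000)(1 − 0.34) ÷ 290,000.
The (1 − t) factor cancels: (EBIT − 9,000) × 290,000 = (EBIT − 403,000) × 570,000.
Solving, EBIT = (403,000·570,000 − 9,000·290,000) / (570,000 − 290,000) = 227,100,000,000 / 280,000 = 811,071.43.

$811,071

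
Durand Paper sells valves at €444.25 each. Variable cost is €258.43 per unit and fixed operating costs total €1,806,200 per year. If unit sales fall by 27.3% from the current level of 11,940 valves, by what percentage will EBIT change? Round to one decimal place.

Contribution at this volume is 11,940 × €185.82 = €2,218,690.80.
Operating income = contribution − fixed costs = €2,218,690.80 − €1,806,200 = €412,490.80.
Degree of operating leverage = €2,218,690.80 / €412,490.80 = 5.3788.
Operating income changes by 5.3788 × -27.3% = -146.8%.

-146.8%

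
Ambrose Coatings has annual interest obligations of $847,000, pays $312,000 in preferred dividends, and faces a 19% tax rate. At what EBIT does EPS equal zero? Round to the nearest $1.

Preferred dividends are paid after tax, so their pre-tax equivalent is $312,000 ÷ (1 − 0.19) = $385,185.19.
EPS = 0 when EBIT covers interest plus the pre-tax preferred burden: $847,000 + $385,185.19 = $1,232,185.19.

$1,232,185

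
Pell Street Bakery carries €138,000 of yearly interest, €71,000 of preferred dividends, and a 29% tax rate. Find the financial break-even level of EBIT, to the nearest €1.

Preferred dividends are paid after tax, so their pre-tax equivalent is €71,000 ÷ (1 − 0.29) = €100,000.00.
EPS = 0 when EBIT covers interest plus the pre-tax preferred burden: €138,000 + €100,000.00 = €238,000.00.

€238,000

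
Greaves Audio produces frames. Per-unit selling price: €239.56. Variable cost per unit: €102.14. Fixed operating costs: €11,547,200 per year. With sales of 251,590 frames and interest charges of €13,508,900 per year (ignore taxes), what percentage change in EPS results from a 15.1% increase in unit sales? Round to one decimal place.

+54.9%

Total contribution margin = 251,590 × €137.42 = €34,573,497.80.
EBIT = €34,573,497.80 − €11,547,200 = €23,026,297.80.
After interest of €13,508,900.00, pre-tax earnings = €9,517,397.80.
DCL = total CM / (EBIT − I) = €34,573,497.80 / €9,517,397.80 = 3.6327.
%ΔEPS = DCL × %ΔSales = 3.6327 × +15.1% = +54.9%.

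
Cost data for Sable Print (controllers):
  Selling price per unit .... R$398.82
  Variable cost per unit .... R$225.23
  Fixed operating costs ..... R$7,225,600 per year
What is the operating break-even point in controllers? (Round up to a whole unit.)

41,625 controllers

Each unit contributes R$398.82 − R$225.23 = R$173.59.
Break-even volume = fixed costs ÷ CM per unit = R$7,225,600 ÷ R$173.59 = 41,624.52, so 41,625 controllers.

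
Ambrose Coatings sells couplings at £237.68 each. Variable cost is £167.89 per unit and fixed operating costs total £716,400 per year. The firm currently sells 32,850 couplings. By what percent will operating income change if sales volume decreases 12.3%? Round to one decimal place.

-17.9%

At 32,850 units, contribution = 32,850 × £69.79 = £2,292,601.50.
EBIT = £2,292,601.50 − £716,400 = £1,576,201.50.
Degree of operating leverage = £2,292,601.50 / £1,576,201.50 = 1.4545.
So EBIT moves 1.4545 × (-12.3%) = -17.9%.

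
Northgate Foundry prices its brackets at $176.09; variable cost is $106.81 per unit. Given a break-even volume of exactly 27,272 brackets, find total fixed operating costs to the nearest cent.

$1,889,404.16

Unit CM = price − variable cost = $176.09 − $106.81 = $69.28.
Fixed costs = break-even units × CM = 27,272 × $69.28 = $1,889,404.16.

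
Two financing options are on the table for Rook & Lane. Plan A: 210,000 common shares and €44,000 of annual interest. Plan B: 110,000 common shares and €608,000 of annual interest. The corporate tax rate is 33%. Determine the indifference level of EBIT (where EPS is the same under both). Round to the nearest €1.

Set EPS_A = EPS_B: (EBIT − €44,000)(1 − 0.33) ÷ 210,000 = (EBIT − €608,000)(1 − 0.33) ÷ 110,000.
The (1 − t) factor cancels: (EBIT − 44,000) × 110,000 = (EBIT − 608,000) × 210,000.
Solving, EBIT = (608,000·210,000 − 44,000·110,000) / (210,000 − 110,000) = 122,840,000,000 / 100,000 = 1,228,400.00.

€1,228,400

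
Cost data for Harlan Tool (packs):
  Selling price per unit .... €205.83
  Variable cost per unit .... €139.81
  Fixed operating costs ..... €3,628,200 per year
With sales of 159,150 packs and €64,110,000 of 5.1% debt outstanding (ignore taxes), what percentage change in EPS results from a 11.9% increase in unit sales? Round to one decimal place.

Contribution at this volume is 159,150 × €66.02 = €10,507,083.00.
Operating income = contribution − fixed costs = €10,507,083.00 − €3,628,200 = €6,878,883.00.
Interest = €3,269,610.00, so EBIT − I = €3,609,273.00.
Degree of combined leverage = contribution ÷ (EBIT − I) = €10,507,083.00 ÷ €3,609,273.00 = 2.9111.
EPS therefore changes by 2.9111 × (+11.9%) = +34.6%.

+34.6%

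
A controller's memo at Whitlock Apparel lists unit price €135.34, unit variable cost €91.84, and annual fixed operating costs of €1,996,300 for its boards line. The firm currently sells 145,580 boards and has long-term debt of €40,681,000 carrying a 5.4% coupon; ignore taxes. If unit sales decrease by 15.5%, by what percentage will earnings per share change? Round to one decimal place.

Total contribution margin = 145,580 × €43.50 = €6,332,730.00.
Subtracting fixed costs: EBIT = €6,332,730.00 − €1,996,300 = €4,336,430.00.
After interest of €2,196,774.00, pre-tax earnings = €2,139,656.00.
DCL = total CM / (EBIT − I) = €6,332,730.00 / €2,139,656.00 = 2.9597.
%ΔEPS = DCL × %ΔSales = 2.9597 × -15.5% = -45.9%.

-45.9%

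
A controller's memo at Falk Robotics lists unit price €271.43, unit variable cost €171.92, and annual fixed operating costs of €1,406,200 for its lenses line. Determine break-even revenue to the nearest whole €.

Contribution margin per unit = €271.43 − €171.92 = €99.51, a CM ratio of €99.51 ÷ €271.43 = 0.3666.
Break-even revenue = fixed costs × price ÷ CM = €1,406,200 × €271.43 ÷ €99.51 = €3,835,643.

€3,835,643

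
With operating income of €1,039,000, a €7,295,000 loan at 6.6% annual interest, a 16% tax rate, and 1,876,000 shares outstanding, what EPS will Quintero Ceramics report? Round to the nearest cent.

€0.25

Pre-tax income = €1,039,000 − €481,470.00 = €557,530.00.
After tax at 16%: net income = €557,530.00 × 0.84 = €468,325.20.
EPS = €468,325.20 ÷ 1,876,000 = €0.25.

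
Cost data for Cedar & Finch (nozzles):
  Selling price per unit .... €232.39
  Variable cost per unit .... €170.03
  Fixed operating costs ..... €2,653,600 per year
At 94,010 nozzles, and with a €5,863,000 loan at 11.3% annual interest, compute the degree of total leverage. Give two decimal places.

2.30

Total contribution margin = 94,010 × €62.36 = €5,862,463.60.
Operating income = contribution − fixed costs = €5,862,463.60 − €2,653,600 = €3,208,863.60. Interest = €662,519.00.
DOL = €5,862,463.60 ÷ €3,208,863.60 = 1.8270; DFL = €3,208,863.60 ÷ €2,546,344.60 = 1.2602.
Combined leverage = 1.8270 × 1.2602 = 2.3024.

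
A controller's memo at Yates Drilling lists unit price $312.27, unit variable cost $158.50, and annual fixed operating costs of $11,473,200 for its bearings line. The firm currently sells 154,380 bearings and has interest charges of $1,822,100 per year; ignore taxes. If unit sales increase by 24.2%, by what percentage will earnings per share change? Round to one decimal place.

+55.0%

Contribution at this volume is 154,380 × $153.77 = $23,739,012.60.
Operating income = contribution − fixed costs = $23,739,012.60 − $11,473,200 = $12,265,812.60.
After interest of $1,822,100.00, pre-tax earnings = $10,443,712.60.
DCL = total CM / (EBIT − I) = $23,739,012.60 / $10,443,712.60 = 2.2730.
EPS therefore changes by 2.2730 × (+24.2%) = +55.0%.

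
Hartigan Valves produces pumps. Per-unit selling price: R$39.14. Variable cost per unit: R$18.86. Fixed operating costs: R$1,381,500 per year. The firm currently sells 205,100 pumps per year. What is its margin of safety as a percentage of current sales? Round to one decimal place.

Contribution margin per unit = R$39.14 − R$18.86 = R$20.28. Break-even units = R$1,381,500 ÷ R$20.28 = 68,121.30; break-even revenue = 68,121.30 × R$39.14 = R$2,666,267.75.
Current sales = 205,100 × R$39.14 = R$8,027,614.00.
Margin of safety = (R$8,027,614.00 − R$2,666,267.75) ÷ R$8,027,614.00 = 66.8%.

66.8%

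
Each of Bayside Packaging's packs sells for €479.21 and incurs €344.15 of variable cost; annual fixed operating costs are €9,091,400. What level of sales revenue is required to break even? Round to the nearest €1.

CM per unit = €479.21 − €344.15 = €135.06; CM ratio = €135.06 / €479.21 = 0.2818.
Break-even revenue = fixed costs × price ÷ CM = €9,091,400 × €479.21 ÷ €135.06 = €32,257,440.

€32,257,440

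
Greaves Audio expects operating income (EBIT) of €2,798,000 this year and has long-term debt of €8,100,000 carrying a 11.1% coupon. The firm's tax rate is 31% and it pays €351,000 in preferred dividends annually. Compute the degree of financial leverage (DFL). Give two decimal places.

2.01

Annual interest charges come to €899,100.00.
Preferred dividends grossed up pre-tax: €351,000 / (1 − 0.31) = €508,695.65.
DFL = EBIT ÷ [EBIT − I − D_p/(1−t)] = €2,798,000 ÷ [€2,798,000 − €899,100.00 − €508,695.65] = €2,798,000 ÷ €1,390,204.35 = 2.0127.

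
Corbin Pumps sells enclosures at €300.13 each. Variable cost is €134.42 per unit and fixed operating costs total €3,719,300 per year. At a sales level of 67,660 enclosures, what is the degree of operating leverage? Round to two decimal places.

1.50

At 67,660 units, contribution = 67,660 × €165.71 = €11,211,938.60.
Subtracting fixed costs: EBIT = €11,211,938.60 − €3,719,300 = €7,492,638.60.
DOL = contribution ÷ EBIT = €11,211,938.60 ÷ €7,492,638.60 = 1.4964.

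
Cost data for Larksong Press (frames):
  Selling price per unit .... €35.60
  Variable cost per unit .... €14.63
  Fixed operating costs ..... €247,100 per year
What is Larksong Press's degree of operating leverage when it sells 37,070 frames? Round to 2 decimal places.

Contribution at this volume is 37,070 × €20.97 = €777,357.90.
EBIT = €777,357.90 − €247,100 = €530,257.90.
So DOL = total CM / EBIT = €777,357.90 / €530,257.90 = 1.4660.

1.47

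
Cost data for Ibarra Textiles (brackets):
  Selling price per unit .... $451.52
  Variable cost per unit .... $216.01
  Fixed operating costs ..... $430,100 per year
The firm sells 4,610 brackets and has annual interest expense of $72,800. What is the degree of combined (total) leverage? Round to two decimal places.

Contribution at this volume is 4,610 × $235.51 = $1,085,701.10.
EBIT = $1,085,701.10 − $430,100 = $655,601.10. Interest = $72,800.00, so EBIT − I = $582,801.10.
DCL = contribution ÷ (EBIT − I) = $1,085,701.10 ÷ $582,801.10 = 1.8629.

1.86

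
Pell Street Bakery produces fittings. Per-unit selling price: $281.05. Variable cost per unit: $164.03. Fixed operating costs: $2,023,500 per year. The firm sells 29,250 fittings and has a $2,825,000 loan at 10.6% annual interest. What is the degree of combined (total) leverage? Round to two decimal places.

At 29,250 units, contribution = 29,250 × $117.02 = $3,422,835.00.
Operating income = contribution − fixed costs = $3,422,835.00 − $2,023,500 = $1,399,335.00. Interest = $299,450.00, so EBIT − I = $1,099,885.00.
Degree of total leverage = total CM / (EBIT − interest) = $3,422,835.00 / $1,099,885.00 = 3.1120.

3.11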